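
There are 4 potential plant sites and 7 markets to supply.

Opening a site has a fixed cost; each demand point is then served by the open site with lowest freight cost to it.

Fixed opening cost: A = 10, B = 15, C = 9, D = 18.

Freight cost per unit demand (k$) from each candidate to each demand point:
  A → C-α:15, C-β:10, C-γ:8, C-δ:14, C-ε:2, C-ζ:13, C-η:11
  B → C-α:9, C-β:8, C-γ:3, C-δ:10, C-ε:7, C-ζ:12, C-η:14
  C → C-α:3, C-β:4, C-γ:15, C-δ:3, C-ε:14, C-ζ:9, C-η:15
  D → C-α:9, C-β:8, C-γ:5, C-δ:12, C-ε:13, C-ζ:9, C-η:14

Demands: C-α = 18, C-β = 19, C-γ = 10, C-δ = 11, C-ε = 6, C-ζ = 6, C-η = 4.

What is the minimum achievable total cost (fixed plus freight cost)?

Open {A, B, C}: assign each demand point to its cheapest open site.
  C-α→C 18×3=54, C-β→C 19×4=76, C-γ→B 10×3=30, C-δ→C 11×3=33, C-ε→A 6×2=12, C-ζ→C 6×9=54, C-η→A 4×11=44
  freight cost 303, fixed 34 → total 337.
Compare {A, B, C, D}: freight cost 303 + fixed 52 = 355.
Compare {A, C, D}: freight cost 323 + fixed 37 = 360.
Compare {B, C}: freight cost 345 + fixed 24 = 369.
All other subsets cost ≥ 355. Minimum total cost: 337.

337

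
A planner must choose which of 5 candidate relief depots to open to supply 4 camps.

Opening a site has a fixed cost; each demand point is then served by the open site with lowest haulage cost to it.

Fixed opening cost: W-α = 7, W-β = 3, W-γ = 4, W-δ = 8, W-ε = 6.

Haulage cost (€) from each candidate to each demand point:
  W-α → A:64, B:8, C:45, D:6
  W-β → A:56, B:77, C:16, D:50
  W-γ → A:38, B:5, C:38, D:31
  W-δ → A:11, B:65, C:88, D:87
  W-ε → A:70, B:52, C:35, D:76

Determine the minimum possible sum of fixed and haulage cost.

Open {W-α, W-β, W-δ}: assign each demand point to its cheapest open site.
  A→W-δ 11, B→W-α 8, C→W-β 16, D→W-α 6
  haulage cost 41, fixed 18 → total 59.
Compare {W-α, W-β, W-γ, W-δ}: haulage cost 38 + fixed 22 = 60.
Compare {W-α, W-β, W-δ, W-ε}: haulage cost 41 + fixed 24 = 65.
Compare {W-α, W-β, W-γ, W-δ, W-ε}: haulage cost 38 + fixed 28 = 66.
All other subsets cost ≥ 60. Minimum total cost: 59.

59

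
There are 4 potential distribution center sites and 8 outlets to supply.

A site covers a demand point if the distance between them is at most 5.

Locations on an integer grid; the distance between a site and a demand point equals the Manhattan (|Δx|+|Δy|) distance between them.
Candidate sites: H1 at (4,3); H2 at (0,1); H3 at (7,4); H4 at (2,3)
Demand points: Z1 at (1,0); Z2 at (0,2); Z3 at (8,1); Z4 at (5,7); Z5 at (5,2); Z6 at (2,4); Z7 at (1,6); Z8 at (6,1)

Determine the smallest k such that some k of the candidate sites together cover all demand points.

Coverage sets (demand points within 5 of each site):
  H1: {Z2, Z4, Z5, Z6, Z8}
  H2: {Z1, Z2, Z6}
  H3: {Z3, Z4, Z5, Z6, Z8}
  H4: {Z1, Z2, Z5, Z6, Z7}
No single site covers all 8 demand points.
But {H3, H4} covers everything, so the minimum is 2.

2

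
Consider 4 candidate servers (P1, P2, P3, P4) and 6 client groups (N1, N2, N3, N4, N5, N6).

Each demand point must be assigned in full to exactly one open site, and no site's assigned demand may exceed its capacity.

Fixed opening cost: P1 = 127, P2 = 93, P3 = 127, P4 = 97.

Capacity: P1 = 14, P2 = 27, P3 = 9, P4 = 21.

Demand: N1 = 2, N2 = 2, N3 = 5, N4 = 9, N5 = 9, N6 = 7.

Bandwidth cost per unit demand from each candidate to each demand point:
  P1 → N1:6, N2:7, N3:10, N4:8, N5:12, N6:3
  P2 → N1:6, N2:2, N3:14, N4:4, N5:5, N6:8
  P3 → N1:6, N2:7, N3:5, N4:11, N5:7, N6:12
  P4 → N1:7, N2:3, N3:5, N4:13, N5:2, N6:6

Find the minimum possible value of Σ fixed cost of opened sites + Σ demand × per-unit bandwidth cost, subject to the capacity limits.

327

Open {P2, P4}; cheapest assignment that respects the capacities:
  P2 (cap 27, load 13): N1, N2, N4 — cost 2×6 + 2×2 + 9×4 = 52
  P4 (cap 21, load 21): N3, N5, N6 — cost 5×5 + 9×2 + 7×6 = 85
  Shipping 137, fixed 190 → total 327.
  Any other capacity-feasible assignment to {P2, P4} ships for at least 137.
Compare {P1, P2}: its best feasible assignment gives total 388.
Compare {P2, P3}: its best feasible assignment gives total 398.
Every other set of open sites that can feasibly serve all demand totals ≥ 388 even under its best assignment. Minimum: 327.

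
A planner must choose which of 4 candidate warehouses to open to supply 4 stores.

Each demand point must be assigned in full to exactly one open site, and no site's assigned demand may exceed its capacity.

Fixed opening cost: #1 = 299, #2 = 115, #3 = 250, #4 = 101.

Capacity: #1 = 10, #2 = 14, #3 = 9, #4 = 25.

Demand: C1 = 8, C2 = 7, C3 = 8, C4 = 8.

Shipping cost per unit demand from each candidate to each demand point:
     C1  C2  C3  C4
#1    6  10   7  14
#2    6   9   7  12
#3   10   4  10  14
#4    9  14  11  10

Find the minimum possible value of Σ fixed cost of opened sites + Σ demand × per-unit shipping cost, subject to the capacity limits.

519

Open {#2, #4}; cheapest assignment that respects the capacities:
  #2 (cap 14, load 7): C2 — cost 7×9 = 63
  #4 (cap 25, load 24): C1, C3, C4 — cost 8×9 + 8×11 + 8×10 = 240
  Shipping 303, fixed 216 → total 519.
  Any other capacity-feasible assignment to {#2, #4} ships for at least 303.
Compare {#3, #4}: its best feasible assignment gives total 619.
Compare {#2, #3, #4}: its best feasible assignment gives total 702.
Every other set of open sites that can feasibly serve all demand totals ≥ 619 even under its best assignment. Minimum: 519.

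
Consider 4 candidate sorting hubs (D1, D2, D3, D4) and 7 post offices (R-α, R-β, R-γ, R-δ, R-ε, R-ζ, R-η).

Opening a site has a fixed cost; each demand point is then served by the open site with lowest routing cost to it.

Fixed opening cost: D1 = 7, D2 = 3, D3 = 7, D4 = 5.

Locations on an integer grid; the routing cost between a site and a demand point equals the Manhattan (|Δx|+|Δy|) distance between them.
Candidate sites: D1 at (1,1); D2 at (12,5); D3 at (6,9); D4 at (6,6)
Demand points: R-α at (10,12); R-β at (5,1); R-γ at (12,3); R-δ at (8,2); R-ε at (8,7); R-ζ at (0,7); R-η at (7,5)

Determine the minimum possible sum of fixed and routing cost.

Open {D2, D4}: assign each demand point to its cheapest open site.
  R-α→D2 9, R-β→D4 6, R-γ→D2 2, R-δ→D4 6, R-ε→D4 3, R-ζ→D4 7, R-η→D4 2
  routing cost 35, fixed 8 → total 43.
Compare {D4}: routing cost 43 + fixed 5 = 48.
Compare {D1, D2, D4}: routing cost 33 + fixed 15 = 48.
Compare {D2, D3, D4}: routing cost 33 + fixed 15 = 48.
All other subsets cost ≥ 48. Minimum total cost: 43.

43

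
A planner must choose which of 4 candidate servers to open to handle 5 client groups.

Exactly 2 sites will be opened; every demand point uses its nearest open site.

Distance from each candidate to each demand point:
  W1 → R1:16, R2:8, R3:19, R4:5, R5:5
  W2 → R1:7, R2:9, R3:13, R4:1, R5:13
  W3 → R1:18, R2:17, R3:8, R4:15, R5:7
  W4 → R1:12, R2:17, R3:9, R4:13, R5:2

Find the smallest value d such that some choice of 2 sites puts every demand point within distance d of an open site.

Open {W2, W3}.
  Farthest demand point is R2 at distance 9 (to W2); all others are ≤ 9.
With {W2, W4} the worst case is 9.
With {W1, W4} the worst case is 12.
No size-2 selection achieves below 9.

9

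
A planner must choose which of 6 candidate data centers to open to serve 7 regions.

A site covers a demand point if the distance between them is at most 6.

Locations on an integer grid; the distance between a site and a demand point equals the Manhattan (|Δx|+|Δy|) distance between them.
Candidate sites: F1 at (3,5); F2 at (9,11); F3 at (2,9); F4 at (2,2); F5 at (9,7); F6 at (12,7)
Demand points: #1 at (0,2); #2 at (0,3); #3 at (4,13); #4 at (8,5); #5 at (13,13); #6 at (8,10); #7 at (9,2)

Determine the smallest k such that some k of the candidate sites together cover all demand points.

Coverage sets (demand points within 6 of each site):
  F1: {#1, #2, #4}
  F2: {#5, #6}
  F3: {#3}
  F4: {#1, #2}
  F5: {#4, #6, #7}
  F6: {#4}
No 3 sites suffice: every size-3 union leaves at least one demand point uncovered.
But {F1, F2, F3, F5} covers everything, so the minimum is 4.

4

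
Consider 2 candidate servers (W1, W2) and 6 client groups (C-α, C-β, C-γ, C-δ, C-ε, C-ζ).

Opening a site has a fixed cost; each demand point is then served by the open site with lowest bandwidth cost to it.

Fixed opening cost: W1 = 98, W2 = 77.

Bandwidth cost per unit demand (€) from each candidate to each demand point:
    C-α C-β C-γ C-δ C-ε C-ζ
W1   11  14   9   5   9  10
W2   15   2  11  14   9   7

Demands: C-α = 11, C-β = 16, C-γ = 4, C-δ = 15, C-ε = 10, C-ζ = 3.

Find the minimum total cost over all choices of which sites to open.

Open {W1, W2}: assign each demand point to its cheapest open site.
  C-α→W1 11×11=121, C-β→W2 16×2=32, C-γ→W1 4×9=36, C-δ→W1 15×5=75, C-ε→W1 10×9=90, C-ζ→W2 3×7=21
  bandwidth cost 375, fixed 175 → total 550.
Compare {W2}: bandwidth cost 562 + fixed 77 = 639.
Compare {W1}: bandwidth cost 576 + fixed 98 = 674.

550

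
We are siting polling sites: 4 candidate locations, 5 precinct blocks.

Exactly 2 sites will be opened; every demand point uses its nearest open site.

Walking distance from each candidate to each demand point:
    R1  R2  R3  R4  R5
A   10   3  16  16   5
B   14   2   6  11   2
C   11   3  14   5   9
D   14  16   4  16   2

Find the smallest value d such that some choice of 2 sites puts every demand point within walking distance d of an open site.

Open {A, B}.
  Farthest demand point is R4 at walking distance 11 (to B); all others are ≤ 11.
With {B, C} the worst case is 11.
With {C, D} the worst case is 11.
No size-2 selection achieves below 11.

11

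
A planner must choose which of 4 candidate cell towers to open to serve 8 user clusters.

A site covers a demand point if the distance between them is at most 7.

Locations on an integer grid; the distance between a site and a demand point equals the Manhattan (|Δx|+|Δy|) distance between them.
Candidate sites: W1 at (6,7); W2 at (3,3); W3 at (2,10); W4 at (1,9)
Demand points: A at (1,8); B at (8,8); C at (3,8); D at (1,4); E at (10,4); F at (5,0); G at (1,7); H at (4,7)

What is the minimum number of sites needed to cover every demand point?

2

Coverage sets (demand points within 7 of each site):
  W1: {A, B, C, E, G, H}
  W2: {A, C, D, F, G, H}
  W3: {A, C, D, G, H}
  W4: {A, C, D, G, H}
No single site covers all 8 demand points.
But {W1, W2} covers everything, so the minimum is 2.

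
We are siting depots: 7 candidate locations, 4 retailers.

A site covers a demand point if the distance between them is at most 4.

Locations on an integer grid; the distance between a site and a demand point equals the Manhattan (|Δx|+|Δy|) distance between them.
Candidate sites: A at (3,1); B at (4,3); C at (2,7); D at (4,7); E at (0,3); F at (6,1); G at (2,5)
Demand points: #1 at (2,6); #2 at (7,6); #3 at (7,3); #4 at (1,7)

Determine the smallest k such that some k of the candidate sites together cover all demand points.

Coverage sets (demand points within 4 of each site):
  A: {}
  B: {#3}
  C: {#1, #4}
  D: {#1, #2, #4}
  E: {}
  F: {#3}
  G: {#1, #4}
No single site covers all 4 demand points.
But {B, D} covers everything, so the minimum is 2.

2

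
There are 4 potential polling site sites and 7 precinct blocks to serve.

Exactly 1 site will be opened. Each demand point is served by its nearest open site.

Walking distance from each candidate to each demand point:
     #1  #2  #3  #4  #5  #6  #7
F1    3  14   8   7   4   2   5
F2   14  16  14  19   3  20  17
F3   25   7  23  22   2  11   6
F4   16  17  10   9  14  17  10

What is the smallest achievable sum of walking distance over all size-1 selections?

Open {F1}.
  #1→F1 3, #2→F1 14, #3→F1 8, #4→F1 7, #5→F1 4, #6→F1 2, #7→F1 5  ⇒ total 43.
Compare {F4}: total 93.
Compare {F3}: total 96.
No size-1 selection does better; minimum is 43.

43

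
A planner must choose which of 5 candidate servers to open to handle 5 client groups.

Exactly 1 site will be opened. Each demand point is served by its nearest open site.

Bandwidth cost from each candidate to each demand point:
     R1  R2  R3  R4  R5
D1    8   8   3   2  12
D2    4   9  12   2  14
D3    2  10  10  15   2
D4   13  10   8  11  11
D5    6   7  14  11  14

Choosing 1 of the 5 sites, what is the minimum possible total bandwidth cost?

Open {D1}.
  R1→D1 8, R2→D1 8, R3→D1 3, R4→D1 2, R5→D1 12  ⇒ total 33.
Compare {D3}: total 39.
Compare {D2}: total 41.
No size-1 selection does better; minimum is 33.

33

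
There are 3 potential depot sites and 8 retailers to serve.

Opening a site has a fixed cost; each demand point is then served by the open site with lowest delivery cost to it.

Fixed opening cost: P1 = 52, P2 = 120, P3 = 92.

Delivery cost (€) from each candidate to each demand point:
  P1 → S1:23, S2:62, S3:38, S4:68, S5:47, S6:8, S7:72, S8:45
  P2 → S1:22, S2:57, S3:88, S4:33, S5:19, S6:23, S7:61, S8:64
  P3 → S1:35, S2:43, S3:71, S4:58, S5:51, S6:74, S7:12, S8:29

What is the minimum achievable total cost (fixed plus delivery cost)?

402

Open {P1, P3}: assign each demand point to its cheapest open site.
  S1→P1 23, S2→P3 43, S3→P1 38, S4→P3 58, S5→P1 47, S6→P1 8, S7→P3 12, S8→P3 29
  delivery cost 258, fixed 144 → total 402.
Compare {P1}: delivery cost 363 + fixed 52 = 415.
Compare {P1, P2}: delivery cost 283 + fixed 172 = 455.
Compare {P2, P3}: delivery cost 252 + fixed 212 = 464.
All other subsets cost ≥ 415. Minimum total cost: 402.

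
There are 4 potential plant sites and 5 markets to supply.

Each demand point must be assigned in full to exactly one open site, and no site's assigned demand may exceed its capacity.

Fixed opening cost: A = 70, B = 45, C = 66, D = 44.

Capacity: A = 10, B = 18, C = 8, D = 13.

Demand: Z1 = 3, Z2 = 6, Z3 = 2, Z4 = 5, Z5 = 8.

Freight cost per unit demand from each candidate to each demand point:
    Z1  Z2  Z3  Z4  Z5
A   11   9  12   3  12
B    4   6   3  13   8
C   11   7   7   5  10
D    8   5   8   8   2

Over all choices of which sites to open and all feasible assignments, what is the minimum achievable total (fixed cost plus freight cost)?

199

Open {B, D}; cheapest assignment that respects the capacities:
  B (cap 18, load 11): Z1, Z2, Z3 — cost 3×4 + 6×6 + 2×3 = 54
  D (cap 13, load 13): Z4, Z5 — cost 5×8 + 8×2 = 56
  Shipping 110, fixed 89 → total 199.
  Any other capacity-feasible assignment to {B, D} ships for at least 110.
Compare {A, B, D}: its best feasible assignment gives total 244.
Compare {B, C, D}: its best feasible assignment gives total 250.
Every other set of open sites that can feasibly serve all demand totals ≥ 244 even under its best assignment. Minimum: 199.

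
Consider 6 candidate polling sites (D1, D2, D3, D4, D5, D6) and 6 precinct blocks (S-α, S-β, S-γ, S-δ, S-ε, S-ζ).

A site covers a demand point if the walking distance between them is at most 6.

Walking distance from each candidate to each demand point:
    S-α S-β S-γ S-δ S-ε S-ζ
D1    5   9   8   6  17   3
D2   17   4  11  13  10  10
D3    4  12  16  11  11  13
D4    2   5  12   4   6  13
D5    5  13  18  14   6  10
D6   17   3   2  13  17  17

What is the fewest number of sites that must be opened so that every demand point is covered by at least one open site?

3

Coverage sets (demand points within 6 of each site):
  D1: {S-α, S-δ, S-ζ}
  D2: {S-β}
  D3: {S-α}
  D4: {S-α, S-β, S-δ, S-ε}
  D5: {S-α, S-ε}
  D6: {S-β, S-γ}
No 2 sites suffice: every size-2 union leaves at least one demand point uncovered.
But {D1, D4, D6} covers everything, so the minimum is 3.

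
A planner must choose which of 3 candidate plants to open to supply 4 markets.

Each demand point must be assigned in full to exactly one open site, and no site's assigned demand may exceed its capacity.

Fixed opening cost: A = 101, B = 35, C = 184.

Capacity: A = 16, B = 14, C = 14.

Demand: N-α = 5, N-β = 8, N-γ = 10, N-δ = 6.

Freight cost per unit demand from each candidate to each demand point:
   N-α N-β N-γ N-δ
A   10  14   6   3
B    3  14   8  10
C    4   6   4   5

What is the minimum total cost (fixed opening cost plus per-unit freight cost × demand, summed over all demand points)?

341

Open {A, B}; cheapest assignment that respects the capacities:
  A (cap 16, load 16): N-γ, N-δ — cost 10×6 + 6×3 = 78
  B (cap 14, load 13): N-α, N-β — cost 5×3 + 8×14 = 127
  Shipping 205, fixed 136 → total 341.
  Any other capacity-feasible assignment to {A, B} ships for at least 205.
Compare {A, C}: its best feasible assignment gives total 431.
Compare {A, B, C}: its best feasible assignment gives total 461.
Every other set of open sites that can feasibly serve all demand totals ≥ 431 even under its best assignment. Minimum: 341.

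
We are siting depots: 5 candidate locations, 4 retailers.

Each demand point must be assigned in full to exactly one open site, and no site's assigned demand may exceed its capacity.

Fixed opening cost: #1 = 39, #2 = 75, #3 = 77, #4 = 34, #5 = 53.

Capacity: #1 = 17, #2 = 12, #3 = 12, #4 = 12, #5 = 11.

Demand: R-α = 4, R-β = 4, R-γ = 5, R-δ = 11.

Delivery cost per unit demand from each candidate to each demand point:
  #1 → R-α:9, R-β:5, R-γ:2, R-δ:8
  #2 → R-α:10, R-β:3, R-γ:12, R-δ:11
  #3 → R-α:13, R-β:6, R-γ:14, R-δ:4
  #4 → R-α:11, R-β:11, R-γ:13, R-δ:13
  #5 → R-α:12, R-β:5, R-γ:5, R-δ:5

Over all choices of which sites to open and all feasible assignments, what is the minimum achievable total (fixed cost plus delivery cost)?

213

Open {#1, #5}; cheapest assignment that respects the capacities:
  #1 (cap 17, load 13): R-α, R-β, R-γ — cost 4×9 + 4×5 + 5×2 = 66
  #5 (cap 11, load 11): R-δ — cost 11×5 = 55
  Shipping 121, fixed 92 → total 213.
  Any other capacity-feasible assignment to {#1, #5} ships for at least 121.
Compare {#1, #3}: its best feasible assignment gives total 226.
Compare {#1, #4, #5}: its best feasible assignment gives total 247.
Every other set of open sites that can feasibly serve all demand totals ≥ 226 even under its best assignment. Minimum: 213.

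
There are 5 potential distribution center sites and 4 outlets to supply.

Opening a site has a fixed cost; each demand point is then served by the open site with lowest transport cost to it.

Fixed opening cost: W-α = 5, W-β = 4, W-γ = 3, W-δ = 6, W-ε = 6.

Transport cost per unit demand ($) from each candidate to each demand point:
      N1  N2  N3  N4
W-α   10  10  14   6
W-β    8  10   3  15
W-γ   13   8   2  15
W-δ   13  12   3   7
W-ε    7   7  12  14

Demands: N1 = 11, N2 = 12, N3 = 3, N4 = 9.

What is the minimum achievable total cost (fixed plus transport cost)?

Open {W-α, W-γ, W-ε}: assign each demand point to its cheapest open site.
  N1→W-ε 11×7=77, N2→W-ε 12×7=84, N3→W-γ 3×2=6, N4→W-α 9×6=54
  transport cost 221, fixed 14 → total 235.
Compare {W-α, W-β, W-ε}: transport cost 224 + fixed 15 = 239.
Compare {W-α, W-β, W-γ, W-ε}: transport cost 221 + fixed 18 = 239.
Compare {W-α, W-δ, W-ε}: transport cost 224 + fixed 17 = 241.
All other subsets cost ≥ 239. Minimum total cost: 235.

235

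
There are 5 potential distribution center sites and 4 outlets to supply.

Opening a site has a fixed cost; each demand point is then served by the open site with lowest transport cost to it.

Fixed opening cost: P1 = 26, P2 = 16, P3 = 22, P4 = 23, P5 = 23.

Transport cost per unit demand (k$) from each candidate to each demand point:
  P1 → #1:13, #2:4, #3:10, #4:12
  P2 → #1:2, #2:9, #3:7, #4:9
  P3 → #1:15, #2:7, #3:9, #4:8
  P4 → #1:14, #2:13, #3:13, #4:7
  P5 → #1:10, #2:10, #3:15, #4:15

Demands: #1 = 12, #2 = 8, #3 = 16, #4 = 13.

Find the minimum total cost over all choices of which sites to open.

324

Open {P1, P2, P4}: assign each demand point to its cheapest open site.
  #1→P2 12×2=24, #2→P1 8×4=32, #3→P2 16×7=112, #4→P4 13×7=91
  transport cost 259, fixed 65 → total 324.
Compare {P1, P2}: transport cost 285 + fixed 42 = 327.
Compare {P2, P3}: transport cost 296 + fixed 38 = 334.
Compare {P1, P2, P3}: transport cost 272 + fixed 64 = 336.
All other subsets cost ≥ 327. Minimum total cost: 324.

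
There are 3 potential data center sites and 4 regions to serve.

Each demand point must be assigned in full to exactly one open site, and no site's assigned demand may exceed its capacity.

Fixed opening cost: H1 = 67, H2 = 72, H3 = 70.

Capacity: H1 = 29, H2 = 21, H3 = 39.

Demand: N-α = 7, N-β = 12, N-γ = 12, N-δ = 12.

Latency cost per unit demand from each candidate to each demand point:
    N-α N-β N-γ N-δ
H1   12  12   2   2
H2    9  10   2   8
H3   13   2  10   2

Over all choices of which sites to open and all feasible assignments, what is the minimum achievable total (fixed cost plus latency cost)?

277

Open {H2, H3}; cheapest assignment that respects the capacities:
  H2 (cap 21, load 19): N-α, N-γ — cost 7×9 + 12×2 = 87
  H3 (cap 39, load 24): N-β, N-δ — cost 12×2 + 12×2 = 48
  Shipping 135, fixed 142 → total 277.
  Any other capacity-feasible assignment to {H2, H3} ships for at least 135.
Compare {H1, H3}: its best feasible assignment gives total 293.
Compare {H1, H2, H3}: its best feasible assignment gives total 344.
Every other set of open sites that can feasibly serve all demand totals ≥ 293 even under its best assignment. Minimum: 277.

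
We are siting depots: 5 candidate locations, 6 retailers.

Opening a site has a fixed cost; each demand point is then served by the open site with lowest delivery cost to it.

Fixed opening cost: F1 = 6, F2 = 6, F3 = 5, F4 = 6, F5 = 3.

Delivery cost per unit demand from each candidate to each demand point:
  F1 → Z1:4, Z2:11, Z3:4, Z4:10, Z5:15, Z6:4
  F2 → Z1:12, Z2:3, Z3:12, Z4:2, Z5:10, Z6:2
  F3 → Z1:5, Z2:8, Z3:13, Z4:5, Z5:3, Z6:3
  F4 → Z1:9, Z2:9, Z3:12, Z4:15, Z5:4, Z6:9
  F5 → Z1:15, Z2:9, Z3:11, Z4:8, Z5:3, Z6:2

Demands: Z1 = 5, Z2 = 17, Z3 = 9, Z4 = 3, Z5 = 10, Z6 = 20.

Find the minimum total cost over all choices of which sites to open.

Open {F1, F2, F5}: assign each demand point to its cheapest open site.
  Z1→F1 5×4=20, Z2→F2 17×3=51, Z3→F1 9×4=36, Z4→F2 3×2=6, Z5→F5 10×3=30, Z6→F2 20×2=40
  delivery cost 183, fixed 15 → total 198.
Compare {F1, F2, F3}: delivery cost 183 + fixed 17 = 200.
Compare {F1, F2, F3, F5}: delivery cost 183 + fixed 20 = 203.
Compare {F1, F2, F4, F5}: delivery cost 183 + fixed 21 = 204.
All other subsets cost ≥ 200. Minimum total cost: 198.

198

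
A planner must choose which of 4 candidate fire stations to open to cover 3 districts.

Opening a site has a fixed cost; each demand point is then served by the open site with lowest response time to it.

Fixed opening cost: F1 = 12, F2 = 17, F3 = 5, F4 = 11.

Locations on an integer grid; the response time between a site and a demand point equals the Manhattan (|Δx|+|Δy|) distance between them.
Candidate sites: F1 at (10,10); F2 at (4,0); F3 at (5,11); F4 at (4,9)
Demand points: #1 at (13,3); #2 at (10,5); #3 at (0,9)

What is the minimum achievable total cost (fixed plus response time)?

Open {F1}: assign each demand point to its cheapest open site.
  #1→F1 10, #2→F1 5, #3→F1 11
  response time 26, fixed 12 → total 38.
Compare {F3}: response time 34 + fixed 5 = 39.
Compare {F1, F3}: response time 22 + fixed 17 = 39.
Compare {F4}: response time 29 + fixed 11 = 40.
All other subsets cost ≥ 39. Minimum total cost: 38.

38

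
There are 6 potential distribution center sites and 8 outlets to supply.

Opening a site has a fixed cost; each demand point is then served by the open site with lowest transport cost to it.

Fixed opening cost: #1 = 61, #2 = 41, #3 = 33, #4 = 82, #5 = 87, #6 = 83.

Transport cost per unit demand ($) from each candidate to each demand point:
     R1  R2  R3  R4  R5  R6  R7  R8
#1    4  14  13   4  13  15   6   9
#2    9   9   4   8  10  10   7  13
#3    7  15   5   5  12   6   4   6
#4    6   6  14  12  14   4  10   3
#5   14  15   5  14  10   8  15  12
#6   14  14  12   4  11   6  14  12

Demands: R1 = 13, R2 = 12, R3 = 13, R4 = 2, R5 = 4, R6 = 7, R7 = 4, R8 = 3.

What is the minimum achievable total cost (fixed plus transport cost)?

441

Open {#3, #4}: assign each demand point to its cheapest open site.
  R1→#4 13×6=78, R2→#4 12×6=72, R3→#3 13×5=65, R4→#3 2×5=10, R5→#3 4×12=48, R6→#4 7×4=28, R7→#3 4×4=16, R8→#4 3×3=9
  transport cost 326, fixed 115 → total 441.
Compare {#2, #4}: transport cost 323 + fixed 123 = 446.
Compare {#2, #3}: transport cost 377 + fixed 74 = 451.
Compare {#2, #3, #4}: transport cost 305 + fixed 156 = 461.
All other subsets cost ≥ 446. Minimum total cost: 441.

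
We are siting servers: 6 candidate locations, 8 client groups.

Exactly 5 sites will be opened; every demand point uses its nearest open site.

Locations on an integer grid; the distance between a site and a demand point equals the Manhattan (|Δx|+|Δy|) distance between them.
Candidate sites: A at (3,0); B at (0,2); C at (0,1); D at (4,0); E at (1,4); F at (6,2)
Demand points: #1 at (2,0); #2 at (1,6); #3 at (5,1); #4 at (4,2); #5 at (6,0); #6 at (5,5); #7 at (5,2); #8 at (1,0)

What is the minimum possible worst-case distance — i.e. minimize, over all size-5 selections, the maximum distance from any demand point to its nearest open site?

4

Open {A, B, C, E, F}.
  Farthest demand point is #6 at distance 4 (to F); all others are ≤ 4.
With {A, B, D, E, F} the worst case is 4.
With {A, C, D, E, F} the worst case is 4.
No size-5 selection achieves below 4.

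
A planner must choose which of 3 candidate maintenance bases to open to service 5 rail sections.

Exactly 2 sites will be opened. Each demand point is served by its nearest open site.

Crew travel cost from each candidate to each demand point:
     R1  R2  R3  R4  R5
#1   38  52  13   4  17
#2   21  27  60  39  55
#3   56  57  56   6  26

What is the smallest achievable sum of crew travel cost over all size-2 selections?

Open {#1, #2}.
  R1→#2 21, R2→#2 27, R3→#1 13, R4→#1 4, R5→#1 17  ⇒ total 82.
Compare {#1, #3}: total 124.
Compare {#2, #3}: total 136.

82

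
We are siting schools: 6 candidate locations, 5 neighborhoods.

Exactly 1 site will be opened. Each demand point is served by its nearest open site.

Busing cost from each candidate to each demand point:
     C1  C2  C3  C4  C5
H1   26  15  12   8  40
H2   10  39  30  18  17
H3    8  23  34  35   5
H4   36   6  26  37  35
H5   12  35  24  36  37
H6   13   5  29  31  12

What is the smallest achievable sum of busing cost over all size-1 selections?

90

Open {H6}.
  C1→H6 13, C2→H6 5, C3→H6 29, C4→H6 31, C5→H6 12  ⇒ total 90.
Compare {H1}: total 101.
Compare {H3}: total 105.
No size-1 selection does better; minimum is 90.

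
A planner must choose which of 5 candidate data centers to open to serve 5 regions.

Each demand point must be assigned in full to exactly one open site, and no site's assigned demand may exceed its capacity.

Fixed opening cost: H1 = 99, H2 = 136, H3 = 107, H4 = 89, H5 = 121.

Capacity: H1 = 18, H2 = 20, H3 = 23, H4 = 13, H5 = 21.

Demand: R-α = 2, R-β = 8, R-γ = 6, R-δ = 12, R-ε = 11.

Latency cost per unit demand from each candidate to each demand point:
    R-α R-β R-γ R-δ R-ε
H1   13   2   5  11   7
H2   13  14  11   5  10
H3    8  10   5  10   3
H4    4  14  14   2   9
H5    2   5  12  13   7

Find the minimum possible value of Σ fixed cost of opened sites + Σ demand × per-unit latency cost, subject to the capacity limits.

414

Open {H1, H3, H4}; cheapest assignment that respects the capacities:
  H1 (cap 18, load 14): R-β, R-γ — cost 8×2 + 6×5 = 46
  H3 (cap 23, load 13): R-α, R-ε — cost 2×8 + 11×3 = 49
  H4 (cap 13, load 12): R-δ — cost 12×2 = 24
  Shipping 119, fixed 295 → total 414.
  Any other capacity-feasible assignment to {H1, H3, H4} ships for at least 119.
Compare {H1, H3}: its best feasible assignment gives total 431.
Compare {H3, H4, H5}: its best feasible assignment gives total 448.
Every other set of open sites that can feasibly serve all demand totals ≥ 431 even under its best assignment. Minimum: 414.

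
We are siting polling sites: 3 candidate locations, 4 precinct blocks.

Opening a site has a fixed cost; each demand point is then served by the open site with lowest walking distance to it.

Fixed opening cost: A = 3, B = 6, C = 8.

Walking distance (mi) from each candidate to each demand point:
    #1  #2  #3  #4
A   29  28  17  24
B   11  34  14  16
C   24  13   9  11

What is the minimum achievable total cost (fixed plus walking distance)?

Open {B, C}: assign each demand point to its cheapest open site.
  #1→B 11, #2→C 13, #3→C 9, #4→C 11
  walking distance 44, fixed 14 → total 58.
Compare {A, B, C}: walking distance 44 + fixed 17 = 61.
Compare {C}: walking distance 57 + fixed 8 = 65.
Compare {A, C}: walking distance 57 + fixed 11 = 68.
All other subsets cost ≥ 61. Minimum total cost: 58.

58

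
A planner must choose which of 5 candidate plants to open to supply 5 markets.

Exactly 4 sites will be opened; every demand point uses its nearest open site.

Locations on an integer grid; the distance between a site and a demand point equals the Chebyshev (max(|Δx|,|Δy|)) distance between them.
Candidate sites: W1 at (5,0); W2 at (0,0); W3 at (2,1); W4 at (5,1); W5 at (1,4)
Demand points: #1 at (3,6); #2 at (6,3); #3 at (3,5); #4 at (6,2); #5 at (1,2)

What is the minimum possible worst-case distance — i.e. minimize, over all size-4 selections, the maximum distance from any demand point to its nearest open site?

2

Open {W1, W2, W4, W5}.
  Farthest demand point is #1 at distance 2 (to W5); all others are ≤ 2.
With {W1, W3, W4, W5} the worst case is 2.
With {W2, W3, W4, W5} the worst case is 2.
No size-4 selection achieves below 2.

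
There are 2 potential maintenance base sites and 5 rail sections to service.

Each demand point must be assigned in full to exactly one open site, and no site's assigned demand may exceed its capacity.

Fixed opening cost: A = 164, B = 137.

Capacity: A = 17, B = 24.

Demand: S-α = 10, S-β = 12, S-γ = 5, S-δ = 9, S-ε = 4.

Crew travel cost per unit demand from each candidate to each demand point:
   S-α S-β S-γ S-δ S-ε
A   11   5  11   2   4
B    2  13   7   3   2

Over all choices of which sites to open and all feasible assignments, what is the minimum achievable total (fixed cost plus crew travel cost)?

459

Open {A, B}; cheapest assignment that respects the capacities:
  A (cap 17, load 16): S-β, S-ε — cost 12×5 + 4×4 = 76
  B (cap 24, load 24): S-α, S-γ, S-δ — cost 10×2 + 5×7 + 9×3 = 82
  Shipping 158, fixed 301 → total 459.
  Any other capacity-feasible assignment to {A, B} ships for at least 158.
Total demand is 40 and no other set of sites has combined capacity ≥ 40, so {A, B} is the only feasible choice of open sites. Minimum: 459.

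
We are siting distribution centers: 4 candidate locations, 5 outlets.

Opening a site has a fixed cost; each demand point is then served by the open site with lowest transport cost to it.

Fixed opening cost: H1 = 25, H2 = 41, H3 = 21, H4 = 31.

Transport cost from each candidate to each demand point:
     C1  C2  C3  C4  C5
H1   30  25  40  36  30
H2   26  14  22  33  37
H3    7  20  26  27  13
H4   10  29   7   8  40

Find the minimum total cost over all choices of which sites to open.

107

Open {H3, H4}: assign each demand point to its cheapest open site.
  C1→H3 7, C2→H3 20, C3→H4 7, C4→H4 8, C5→H3 13
  transport cost 55, fixed 52 → total 107.
Compare {H3}: transport cost 93 + fixed 21 = 114.
Compare {H4}: transport cost 94 + fixed 31 = 125.
Compare {H1, H3, H4}: transport cost 55 + fixed 77 = 132.
All other subsets cost ≥ 114. Minimum total cost: 107.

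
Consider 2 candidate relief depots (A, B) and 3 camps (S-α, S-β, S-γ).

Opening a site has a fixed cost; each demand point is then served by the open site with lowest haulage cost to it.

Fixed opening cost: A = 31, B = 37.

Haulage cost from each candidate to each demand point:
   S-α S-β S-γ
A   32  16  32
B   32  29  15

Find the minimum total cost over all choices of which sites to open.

111

Open {A}: assign each demand point to its cheapest open site.
  S-α→A 32, S-β→A 16, S-γ→A 32
  haulage cost 80, fixed 31 → total 111.
Compare {B}: haulage cost 76 + fixed 37 = 113.
Compare {A, B}: haulage cost 63 + fixed 68 = 131.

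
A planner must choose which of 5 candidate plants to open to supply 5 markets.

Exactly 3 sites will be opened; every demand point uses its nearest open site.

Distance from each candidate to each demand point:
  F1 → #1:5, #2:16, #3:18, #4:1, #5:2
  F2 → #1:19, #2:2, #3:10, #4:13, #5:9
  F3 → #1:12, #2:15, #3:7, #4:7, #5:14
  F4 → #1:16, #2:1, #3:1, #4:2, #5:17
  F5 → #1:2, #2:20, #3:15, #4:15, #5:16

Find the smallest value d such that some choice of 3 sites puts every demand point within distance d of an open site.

Open {F1, F4, F5}.
  Farthest demand point is #1 at distance 2 (to F5); all others are ≤ 2.
With {F1, F2, F4} the worst case is 5.
With {F1, F3, F4} the worst case is 5.
No size-3 selection achieves below 2.

2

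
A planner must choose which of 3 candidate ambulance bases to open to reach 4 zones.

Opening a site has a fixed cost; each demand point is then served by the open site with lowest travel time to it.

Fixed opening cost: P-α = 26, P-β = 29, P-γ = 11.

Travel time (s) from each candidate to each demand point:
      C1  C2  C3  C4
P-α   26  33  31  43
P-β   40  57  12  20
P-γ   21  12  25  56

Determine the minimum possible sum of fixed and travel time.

Open {P-β, P-γ}: assign each demand point to its cheapest open site.
  C1→P-γ 21, C2→P-γ 12, C3→P-β 12, C4→P-β 20
  travel time 65, fixed 40 → total 105.
Compare {P-γ}: travel time 114 + fixed 11 = 125.
Compare {P-α, P-β, P-γ}: travel time 65 + fixed 66 = 131.
Compare {P-α, P-γ}: travel time 101 + fixed 37 = 138.
All other subsets cost ≥ 125. Minimum total cost: 105.

105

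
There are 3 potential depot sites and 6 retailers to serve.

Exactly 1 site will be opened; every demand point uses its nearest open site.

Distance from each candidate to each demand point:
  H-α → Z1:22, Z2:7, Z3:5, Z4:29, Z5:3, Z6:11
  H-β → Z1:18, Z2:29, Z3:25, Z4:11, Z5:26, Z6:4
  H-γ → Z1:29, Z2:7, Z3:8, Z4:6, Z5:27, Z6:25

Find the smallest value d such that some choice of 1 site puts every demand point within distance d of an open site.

Open {H-α}.
  Farthest demand point is Z4 at distance 29 (to H-α); all others are ≤ 29.
With {H-β} the worst case is 29.
With {H-γ} the worst case is 29.
No size-1 selection achieves below 29.

29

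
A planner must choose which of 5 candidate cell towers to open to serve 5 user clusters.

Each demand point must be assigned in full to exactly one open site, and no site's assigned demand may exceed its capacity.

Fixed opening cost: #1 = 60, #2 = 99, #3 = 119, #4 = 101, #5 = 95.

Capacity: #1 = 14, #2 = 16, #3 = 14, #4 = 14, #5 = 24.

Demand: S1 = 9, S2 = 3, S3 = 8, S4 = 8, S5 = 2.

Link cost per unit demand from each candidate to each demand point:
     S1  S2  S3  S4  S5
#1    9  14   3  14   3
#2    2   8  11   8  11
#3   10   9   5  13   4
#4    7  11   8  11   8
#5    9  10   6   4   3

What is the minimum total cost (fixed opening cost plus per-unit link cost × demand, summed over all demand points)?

322

Open {#2, #5}; cheapest assignment that respects the capacities:
  #2 (cap 16, load 12): S1, S2 — cost 9×2 + 3×8 = 42
  #5 (cap 24, load 18): S3, S4, S5 — cost 8×6 + 8×4 + 2×3 = 86
  Shipping 128, fixed 194 → total 322.
  Any other capacity-feasible assignment to {#2, #5} ships for at least 128.
Compare {#1, #5}: its best feasible assignment gives total 328.
Compare {#1, #2, #5}: its best feasible assignment gives total 358.
Every other set of open sites that can feasibly serve all demand totals ≥ 328 even under its best assignment. Minimum: 322.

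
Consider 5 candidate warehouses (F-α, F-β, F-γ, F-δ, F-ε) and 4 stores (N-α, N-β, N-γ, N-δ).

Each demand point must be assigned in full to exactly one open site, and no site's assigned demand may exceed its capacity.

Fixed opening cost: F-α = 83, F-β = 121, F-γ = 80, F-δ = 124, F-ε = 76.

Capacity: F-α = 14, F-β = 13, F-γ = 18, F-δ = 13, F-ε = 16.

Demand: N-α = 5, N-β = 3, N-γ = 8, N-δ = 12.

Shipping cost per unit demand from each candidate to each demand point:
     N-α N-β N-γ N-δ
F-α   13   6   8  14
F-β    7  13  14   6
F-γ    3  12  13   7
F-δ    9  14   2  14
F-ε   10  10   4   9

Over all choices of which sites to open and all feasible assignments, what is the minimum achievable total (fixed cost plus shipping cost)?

317

Open {F-γ, F-ε}; cheapest assignment that respects the capacities:
  F-γ (cap 18, load 17): N-α, N-δ — cost 5×3 + 12×7 = 99
  F-ε (cap 16, load 11): N-β, N-γ — cost 3×10 + 8×4 = 62
  Shipping 161, fixed 156 → total 317.
  Any other capacity-feasible assignment to {F-γ, F-ε} ships for at least 161.
Compare {F-α, F-γ}: its best feasible assignment gives total 344.
Compare {F-γ, F-δ}: its best feasible assignment gives total 361.
Every other set of open sites that can feasibly serve all demand totals ≥ 344 even under its best assignment. Minimum: 317.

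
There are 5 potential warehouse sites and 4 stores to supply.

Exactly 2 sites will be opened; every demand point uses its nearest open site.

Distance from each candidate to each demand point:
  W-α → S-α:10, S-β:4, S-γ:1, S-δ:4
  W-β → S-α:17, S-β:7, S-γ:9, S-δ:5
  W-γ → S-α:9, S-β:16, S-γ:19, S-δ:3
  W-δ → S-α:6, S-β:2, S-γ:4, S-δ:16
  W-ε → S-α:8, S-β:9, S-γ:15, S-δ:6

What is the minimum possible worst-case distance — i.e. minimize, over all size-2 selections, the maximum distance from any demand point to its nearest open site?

6

Open {W-α, W-δ}.
  Farthest demand point is S-α at distance 6 (to W-δ); all others are ≤ 6.
With {W-β, W-δ} the worst case is 6.
With {W-γ, W-δ} the worst case is 6.
No size-2 selection achieves below 6.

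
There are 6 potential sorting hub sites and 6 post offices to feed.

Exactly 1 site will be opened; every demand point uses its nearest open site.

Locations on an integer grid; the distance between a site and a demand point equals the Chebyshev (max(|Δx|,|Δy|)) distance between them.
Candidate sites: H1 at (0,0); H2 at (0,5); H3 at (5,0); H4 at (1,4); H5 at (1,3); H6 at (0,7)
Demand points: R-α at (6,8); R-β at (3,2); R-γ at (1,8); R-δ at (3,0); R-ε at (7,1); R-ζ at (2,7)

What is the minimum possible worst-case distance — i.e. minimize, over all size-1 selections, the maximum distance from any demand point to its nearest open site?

Open {H4}.
  Farthest demand point is R-ε at distance 6 (to H4); all others are ≤ 6.
With {H5} the worst case is 6.
With {H2} the worst case is 7.
No size-1 selection achieves below 6.

6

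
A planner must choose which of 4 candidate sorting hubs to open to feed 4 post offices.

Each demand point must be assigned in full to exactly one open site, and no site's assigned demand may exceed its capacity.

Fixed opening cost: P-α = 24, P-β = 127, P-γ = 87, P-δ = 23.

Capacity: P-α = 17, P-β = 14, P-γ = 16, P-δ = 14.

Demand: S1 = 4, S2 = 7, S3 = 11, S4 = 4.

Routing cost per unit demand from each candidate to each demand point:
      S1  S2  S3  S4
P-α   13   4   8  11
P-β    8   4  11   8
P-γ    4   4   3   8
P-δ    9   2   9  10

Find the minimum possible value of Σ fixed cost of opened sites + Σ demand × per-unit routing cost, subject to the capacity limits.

213

Open {P-γ, P-δ}; cheapest assignment that respects the capacities:
  P-γ (cap 16, load 15): S1, S3 — cost 4×4 + 11×3 = 49
  P-δ (cap 14, load 11): S2, S4 — cost 7×2 + 4×10 = 54
  Shipping 103, fixed 110 → total 213.
  Any other capacity-feasible assignment to {P-γ, P-δ} ships for at least 103.
Compare {P-α, P-δ}: its best feasible assignment gives total 229.
Compare {P-α, P-γ}: its best feasible assignment gives total 232.
Every other set of open sites that can feasibly serve all demand totals ≥ 229 even under its best assignment. Minimum: 213.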